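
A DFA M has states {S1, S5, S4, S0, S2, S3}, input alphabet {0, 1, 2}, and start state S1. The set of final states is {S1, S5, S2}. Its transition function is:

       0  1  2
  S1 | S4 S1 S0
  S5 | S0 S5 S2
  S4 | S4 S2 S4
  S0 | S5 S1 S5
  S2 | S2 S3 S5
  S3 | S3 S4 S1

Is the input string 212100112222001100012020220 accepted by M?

S1 → S0 → S1 → S0 → S1 → S4 → S4 → S2 → S3 → S1 → S0 → S5 → S2 → S2 → S2 → S3 → S4 → S4 → S4 → S4 → S2 → S5 → S0 → S5 → S0 → S5 → S2 → S2
End state S2 is accepting.

Yes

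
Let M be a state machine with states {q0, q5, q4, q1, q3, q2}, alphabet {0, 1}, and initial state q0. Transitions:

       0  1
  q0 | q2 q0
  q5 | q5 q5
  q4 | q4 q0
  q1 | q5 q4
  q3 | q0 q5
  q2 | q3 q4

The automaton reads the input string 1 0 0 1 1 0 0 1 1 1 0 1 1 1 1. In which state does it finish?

q5

Trace: q0 -1-> q0 -0-> q2 -0-> q3 -1-> q5 -1-> q5 -0-> q5 -0-> q5 -1-> q5 -1-> q5 -1-> q5 -0-> q5 -1-> q5 -1-> q5 -1-> q5 -1-> q5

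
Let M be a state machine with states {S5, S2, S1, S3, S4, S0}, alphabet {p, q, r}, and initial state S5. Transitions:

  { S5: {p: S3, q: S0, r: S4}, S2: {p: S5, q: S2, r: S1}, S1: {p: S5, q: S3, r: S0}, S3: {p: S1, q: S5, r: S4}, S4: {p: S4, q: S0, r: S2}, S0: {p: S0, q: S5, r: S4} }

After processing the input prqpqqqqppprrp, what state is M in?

S5 → S3 → S4 → S0 → S0 → S5 → S0 → S5 → S0 → S0 → S0 → S0 → S4 → S2 → S5

S5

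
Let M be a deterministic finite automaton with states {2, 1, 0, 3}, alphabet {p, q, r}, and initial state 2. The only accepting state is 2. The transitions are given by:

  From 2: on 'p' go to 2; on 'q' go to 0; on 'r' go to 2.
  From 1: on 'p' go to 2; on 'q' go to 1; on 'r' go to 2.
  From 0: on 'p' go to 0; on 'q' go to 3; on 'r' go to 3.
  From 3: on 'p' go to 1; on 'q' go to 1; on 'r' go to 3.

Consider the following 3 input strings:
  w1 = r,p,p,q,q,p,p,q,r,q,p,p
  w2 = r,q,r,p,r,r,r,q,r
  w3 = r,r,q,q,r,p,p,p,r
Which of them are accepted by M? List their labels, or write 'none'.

w1: 2 → 2 → 2 → 2 → 0 → 3 → 1 → 2 → 0 → 3 → 1 → 2 → 2  → end 2, accepted
w2: 2 → 2 → 0 → 3 → 1 → 2 → 2 → 2 → 0 → 3  → end 3, rejected
w3: 2 → 2 → 2 → 0 → 3 → 3 → 1 → 2 → 2 → 2  → end 2, accepted

w1, w3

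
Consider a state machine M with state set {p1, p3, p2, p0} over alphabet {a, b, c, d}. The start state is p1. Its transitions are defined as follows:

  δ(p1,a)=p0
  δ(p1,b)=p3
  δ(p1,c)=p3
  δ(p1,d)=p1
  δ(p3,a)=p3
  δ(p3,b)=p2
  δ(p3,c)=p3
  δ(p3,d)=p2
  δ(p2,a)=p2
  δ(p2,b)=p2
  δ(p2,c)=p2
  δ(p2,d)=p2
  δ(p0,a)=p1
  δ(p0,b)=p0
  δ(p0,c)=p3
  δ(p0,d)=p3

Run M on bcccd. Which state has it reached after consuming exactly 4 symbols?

start at p1
read 'b': p1 → p3
read 'c': p3 → p3
read 'c': p3 → p3
read 'c': p3 → p3
After 4 symbols: p3.

p3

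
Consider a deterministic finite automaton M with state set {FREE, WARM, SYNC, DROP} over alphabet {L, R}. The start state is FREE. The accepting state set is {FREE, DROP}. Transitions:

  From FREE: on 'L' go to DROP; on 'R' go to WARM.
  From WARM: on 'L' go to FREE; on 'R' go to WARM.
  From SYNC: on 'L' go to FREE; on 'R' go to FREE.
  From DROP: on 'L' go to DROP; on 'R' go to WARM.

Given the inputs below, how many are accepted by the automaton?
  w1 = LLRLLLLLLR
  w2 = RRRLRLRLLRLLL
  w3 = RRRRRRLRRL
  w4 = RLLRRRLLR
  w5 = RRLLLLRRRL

3

w1:
  start at FREE
  read 'L': FREE → DROP
  read 'L': DROP → DROP
  read 'R': DROP → WARM
  read 'L': WARM → FREE
  read 'L': FREE → DROP
  read 'L': DROP → DROP
  read 'L': DROP → DROP
  read 'L': DROP → DROP
  read 'L': DROP → DROP
  read 'R': DROP → WARM
  end WARM, rejected
w2:
  start at FREE
  read 'R': FREE → WARM
  read 'R': WARM → WARM
  read 'R': WARM → WARM
  read 'L': WARM → FREE
  read 'R': FREE → WARM
  read 'L': WARM → FREE
  read 'R': FREE → WARM
  read 'L': WARM → FREE
  read 'L': FREE → DROP
  read 'R': DROP → WARM
  read 'L': WARM → FREE
  read 'L': FREE → DROP
  read 'L': DROP → DROP
  end DROP, accepted
w3:
  start at FREE
  read 'R': FREE → WARM
  read 'R': WARM → WARM
  read 'R': WARM → WARM
  read 'R': WARM → WARM
  read 'R': WARM → WARM
  read 'R': WARM → WARM
  read 'L': WARM → FREE
  read 'R': FREE → WARM
  read 'R': WARM → WARM
  read 'L': WARM → FREE
  end FREE, accepted
w4:
  start at FREE
  read 'R': FREE → WARM
  read 'L': WARM → FREE
  read 'L': FREE → DROP
  read 'R': DROP → WARM
  read 'R': WARM → WARM
  read 'R': WARM → WARM
  read 'L': WARM → FREE
  read 'L': FREE → DROP
  read 'R': DROP → WARM
  end WARM, rejected
w5:
  start at FREE
  read 'R': FREE → WARM
  read 'R': WARM → WARM
  read 'L': WARM → FREE
  read 'L': FREE → DROP
  read 'L': DROP → DROP
  read 'L': DROP → DROP
  read 'R': DROP → WARM
  read 'R': WARM → WARM
  read 'R': WARM → WARM
  read 'L': WARM → FREE
  end FREE, accepted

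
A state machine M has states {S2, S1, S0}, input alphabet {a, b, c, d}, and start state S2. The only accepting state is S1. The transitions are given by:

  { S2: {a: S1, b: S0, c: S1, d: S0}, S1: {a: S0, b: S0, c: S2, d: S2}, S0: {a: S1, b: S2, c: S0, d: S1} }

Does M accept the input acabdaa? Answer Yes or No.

Yes

S2 → S1 → S2 → S1 → S0 → S1 → S0 → S1
End state S1 is accepting.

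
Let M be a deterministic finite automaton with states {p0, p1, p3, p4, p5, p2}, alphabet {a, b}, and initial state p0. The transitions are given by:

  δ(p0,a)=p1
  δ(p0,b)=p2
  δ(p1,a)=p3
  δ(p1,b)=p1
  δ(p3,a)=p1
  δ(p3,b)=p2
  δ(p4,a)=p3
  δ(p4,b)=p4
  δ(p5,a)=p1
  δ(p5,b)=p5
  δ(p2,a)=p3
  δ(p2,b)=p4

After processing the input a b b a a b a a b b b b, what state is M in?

p0 → p1 → p1 → p1 → p3 → p1 → p1 → p3 → p1 → p1 → p1 → p1 → p1

p1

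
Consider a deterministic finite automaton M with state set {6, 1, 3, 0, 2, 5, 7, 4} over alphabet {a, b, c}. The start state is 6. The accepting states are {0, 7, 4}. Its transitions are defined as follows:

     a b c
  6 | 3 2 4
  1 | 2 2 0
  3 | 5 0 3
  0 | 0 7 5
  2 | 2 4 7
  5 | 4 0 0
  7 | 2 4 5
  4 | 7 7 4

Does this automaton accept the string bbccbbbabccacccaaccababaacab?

Yes

6 → 2 → 4 → 4 → 4 → 7 → 4 → 7 → 2 → 4 → 4 → 4 → 7 → 5 → 0 → 5 → 4 → 7 → 5 → 0 → 0 → 7 → 2 → 4 → 7 → 2 → 7 → 2 → 4
End state 4 is accepting.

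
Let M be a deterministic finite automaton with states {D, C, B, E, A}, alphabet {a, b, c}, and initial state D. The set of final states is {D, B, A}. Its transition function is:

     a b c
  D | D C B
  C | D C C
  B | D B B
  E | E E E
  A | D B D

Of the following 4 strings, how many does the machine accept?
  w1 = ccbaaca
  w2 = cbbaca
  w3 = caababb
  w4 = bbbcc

w1:
  start at D
  read 'c': D → B
  read 'c': B → B
  read 'b': B → B
  read 'a': B → D
  read 'a': D → D
  read 'c': D → B
  read 'a': B → D
  end D, accepted
w2:
  start at D
  read 'c': D → B
  read 'b': B → B
  read 'b': B → B
  read 'a': B → D
  read 'c': D → B
  read 'a': B → D
  end D, accepted
w3:
  start at D
  read 'c': D → B
  read 'a': B → D
  read 'a': D → D
  read 'b': D → C
  read 'a': C → D
  read 'b': D → C
  read 'b': C → C
  end C, rejected
w4:
  start at D
  read 'b': D → C
  read 'b': C → C
  read 'b': C → C
  read 'c': C → C
  read 'c': C → C
  end C, rejected

2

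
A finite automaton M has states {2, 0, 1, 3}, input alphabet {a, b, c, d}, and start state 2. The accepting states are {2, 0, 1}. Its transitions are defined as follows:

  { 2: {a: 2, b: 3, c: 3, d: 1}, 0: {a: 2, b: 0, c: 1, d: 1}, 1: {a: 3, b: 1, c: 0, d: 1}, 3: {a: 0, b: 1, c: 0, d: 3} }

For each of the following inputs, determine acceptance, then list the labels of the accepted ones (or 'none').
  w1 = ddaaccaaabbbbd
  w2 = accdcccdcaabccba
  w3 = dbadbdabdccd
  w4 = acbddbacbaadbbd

w1: 2 → 1 → 1 → 3 → 0 → 1 → 0 → 2 → 2 → 2 → 3 → 1 → 1 → 1 → 1  → end 1, accepted
w2: 2 → 2 → 3 → 0 → 1 → 0 → 1 → 0 → 1 → 0 → 2 → 2 → 3 → 0 → 1 → 1 → 3  → end 3, rejected
w3: 2 → 1 → 1 → 3 → 3 → 1 → 1 → 3 → 1 → 1 → 0 → 1 → 1  → end 1, accepted
w4: 2 → 2 → 3 → 1 → 1 → 1 → 1 → 3 → 0 → 0 → 2 → 2 → 1 → 1 → 1 → 1  → end 1, accepted

w1, w3, w4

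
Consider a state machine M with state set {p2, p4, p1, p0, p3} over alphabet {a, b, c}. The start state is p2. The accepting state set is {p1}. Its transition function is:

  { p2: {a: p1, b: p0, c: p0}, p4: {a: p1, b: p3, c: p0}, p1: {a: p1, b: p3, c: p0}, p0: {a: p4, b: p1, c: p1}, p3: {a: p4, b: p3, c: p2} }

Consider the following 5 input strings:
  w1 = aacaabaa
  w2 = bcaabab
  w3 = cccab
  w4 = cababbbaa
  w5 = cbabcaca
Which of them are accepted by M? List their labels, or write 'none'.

w1, w4

w1: Trace: p2 -a-> p1 -a-> p1 -c-> p0 -a-> p4 -a-> p1 -b-> p3 -a-> p4 -a-> p1  → end p1, accepted
w2: Trace: p2 -b-> p0 -c-> p1 -a-> p1 -a-> p1 -b-> p3 -a-> p4 -b-> p3  → end p3, rejected
w3: Trace: p2 -c-> p0 -c-> p1 -c-> p0 -a-> p4 -b-> p3  → end p3, rejected
w4: Trace: p2 -c-> p0 -a-> p4 -b-> p3 -a-> p4 -b-> p3 -b-> p3 -b-> p3 -a-> p4 -a-> p1  → end p1, accepted
w5: Trace: p2 -c-> p0 -b-> p1 -a-> p1 -b-> p3 -c-> p2 -a-> p1 -c-> p0 -a-> p4  → end p4, rejected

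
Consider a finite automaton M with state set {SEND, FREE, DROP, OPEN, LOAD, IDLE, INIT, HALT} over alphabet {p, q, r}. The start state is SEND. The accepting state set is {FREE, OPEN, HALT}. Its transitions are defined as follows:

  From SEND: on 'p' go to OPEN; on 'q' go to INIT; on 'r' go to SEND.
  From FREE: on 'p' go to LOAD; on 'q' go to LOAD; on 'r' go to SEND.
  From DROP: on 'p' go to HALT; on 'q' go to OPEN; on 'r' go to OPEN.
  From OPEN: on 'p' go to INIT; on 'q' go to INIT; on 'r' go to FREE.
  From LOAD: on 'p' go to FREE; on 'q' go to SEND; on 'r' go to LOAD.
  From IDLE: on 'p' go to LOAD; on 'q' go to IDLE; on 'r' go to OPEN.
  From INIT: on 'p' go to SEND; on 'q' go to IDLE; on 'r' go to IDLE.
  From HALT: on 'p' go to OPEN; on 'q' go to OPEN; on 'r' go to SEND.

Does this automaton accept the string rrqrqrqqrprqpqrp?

start at SEND
read 'r': SEND → SEND
read 'r': SEND → SEND
read 'q': SEND → INIT
read 'r': INIT → IDLE
read 'q': IDLE → IDLE
read 'r': IDLE → OPEN
read 'q': OPEN → INIT
read 'q': INIT → IDLE
read 'r': IDLE → OPEN
read 'p': OPEN → INIT
read 'r': INIT → IDLE
read 'q': IDLE → IDLE
read 'p': IDLE → LOAD
read 'q': LOAD → SEND
read 'r': SEND → SEND
read 'p': SEND → OPEN
End state OPEN is accepting.

Yes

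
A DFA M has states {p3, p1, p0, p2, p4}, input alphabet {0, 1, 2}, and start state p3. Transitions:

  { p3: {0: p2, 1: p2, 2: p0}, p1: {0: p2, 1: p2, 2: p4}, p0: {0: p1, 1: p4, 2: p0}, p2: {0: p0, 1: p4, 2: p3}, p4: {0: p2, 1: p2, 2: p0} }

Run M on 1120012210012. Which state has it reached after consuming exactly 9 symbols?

p3 → p2 → p4 → p0 → p1 → p2 → p4 → p0 → p0 → p4
After 9 symbols: p4.

p4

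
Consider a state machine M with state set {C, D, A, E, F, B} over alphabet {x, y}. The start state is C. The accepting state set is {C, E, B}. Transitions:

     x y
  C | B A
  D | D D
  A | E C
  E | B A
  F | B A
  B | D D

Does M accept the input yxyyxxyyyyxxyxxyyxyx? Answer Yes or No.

No

Trace: C -y-> A -x-> E -y-> A -y-> C -x-> B -x-> D -y-> D -y-> D -y-> D -y-> D -x-> D -x-> D -y-> D -x-> D -x-> D -y-> D -y-> D -x-> D -y-> D -x-> D
End state D is not accepting.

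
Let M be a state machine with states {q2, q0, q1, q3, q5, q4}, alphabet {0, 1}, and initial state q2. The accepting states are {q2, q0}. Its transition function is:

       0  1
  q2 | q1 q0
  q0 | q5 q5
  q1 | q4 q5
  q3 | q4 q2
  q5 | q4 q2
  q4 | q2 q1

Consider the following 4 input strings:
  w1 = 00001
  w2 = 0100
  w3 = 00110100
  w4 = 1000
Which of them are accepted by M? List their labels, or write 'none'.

w2, w3, w4

w1:
  start at q2
  read '0': q2 → q1
  read '0': q1 → q4
  read '0': q4 → q2
  read '0': q2 → q1
  read '1': q1 → q5
  end q5, rejected
w2:
  start at q2
  read '0': q2 → q1
  read '1': q1 → q5
  read '0': q5 → q4
  read '0': q4 → q2
  end q2, accepted
w3:
  start at q2
  read '0': q2 → q1
  read '0': q1 → q4
  read '1': q4 → q1
  read '1': q1 → q5
  read '0': q5 → q4
  read '1': q4 → q1
  read '0': q1 → q4
  read '0': q4 → q2
  end q2, accepted
w4:
  start at q2
  read '1': q2 → q0
  read '0': q0 → q5
  read '0': q5 → q4
  read '0': q4 → q2
  end q2, accepted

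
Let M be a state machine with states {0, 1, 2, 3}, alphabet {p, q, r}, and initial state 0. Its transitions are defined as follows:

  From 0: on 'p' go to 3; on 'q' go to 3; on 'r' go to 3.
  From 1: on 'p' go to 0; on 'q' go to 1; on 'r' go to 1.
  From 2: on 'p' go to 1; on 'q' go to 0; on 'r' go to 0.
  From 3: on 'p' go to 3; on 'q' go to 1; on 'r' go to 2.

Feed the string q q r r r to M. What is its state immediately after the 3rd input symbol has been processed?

0 → 3 → 1 → 1
After 3 symbols: 1.

1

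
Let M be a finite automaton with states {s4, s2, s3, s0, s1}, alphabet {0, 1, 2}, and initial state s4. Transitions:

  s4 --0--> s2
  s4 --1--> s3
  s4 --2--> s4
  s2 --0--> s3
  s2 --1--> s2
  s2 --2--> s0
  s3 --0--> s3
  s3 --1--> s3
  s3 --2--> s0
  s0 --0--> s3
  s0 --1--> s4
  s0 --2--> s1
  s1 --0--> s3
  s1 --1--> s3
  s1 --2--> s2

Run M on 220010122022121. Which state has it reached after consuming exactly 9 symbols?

s4 → s4 → s4 → s2 → s3 → s3 → s3 → s3 → s0 → s1
After 9 symbols: s1.

s1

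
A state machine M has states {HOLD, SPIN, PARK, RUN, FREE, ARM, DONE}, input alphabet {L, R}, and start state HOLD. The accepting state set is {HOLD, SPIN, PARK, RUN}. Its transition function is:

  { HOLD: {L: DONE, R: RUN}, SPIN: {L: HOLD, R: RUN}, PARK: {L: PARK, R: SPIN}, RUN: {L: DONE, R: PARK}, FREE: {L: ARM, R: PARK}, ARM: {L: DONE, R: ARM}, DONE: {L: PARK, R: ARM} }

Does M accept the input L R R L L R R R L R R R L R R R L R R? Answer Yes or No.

Yes

Trace: HOLD -L-> DONE -R-> ARM -R-> ARM -L-> DONE -L-> PARK -R-> SPIN -R-> RUN -R-> PARK -L-> PARK -R-> SPIN -R-> RUN -R-> PARK -L-> PARK -R-> SPIN -R-> RUN -R-> PARK -L-> PARK -R-> SPIN -R-> RUN
End state RUN is accepting.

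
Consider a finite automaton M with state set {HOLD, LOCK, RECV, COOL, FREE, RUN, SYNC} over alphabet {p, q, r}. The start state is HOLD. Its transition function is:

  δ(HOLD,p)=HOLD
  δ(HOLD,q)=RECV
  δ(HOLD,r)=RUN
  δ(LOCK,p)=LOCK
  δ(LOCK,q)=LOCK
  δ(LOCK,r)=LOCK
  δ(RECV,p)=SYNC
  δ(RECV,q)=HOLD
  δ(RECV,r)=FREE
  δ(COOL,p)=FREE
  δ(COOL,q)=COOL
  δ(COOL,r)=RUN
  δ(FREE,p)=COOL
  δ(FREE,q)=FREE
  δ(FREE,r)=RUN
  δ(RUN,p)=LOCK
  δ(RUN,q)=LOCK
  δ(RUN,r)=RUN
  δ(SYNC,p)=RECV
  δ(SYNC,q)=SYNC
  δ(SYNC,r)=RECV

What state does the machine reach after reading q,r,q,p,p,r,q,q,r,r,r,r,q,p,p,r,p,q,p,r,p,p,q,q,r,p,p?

Trace: HOLD -q-> RECV -r-> FREE -q-> FREE -p-> COOL -p-> FREE -r-> RUN -q-> LOCK -q-> LOCK -r-> LOCK -r-> LOCK -r-> LOCK -r-> LOCK -q-> LOCK -p-> LOCK -p-> LOCK -r-> LOCK -p-> LOCK -q-> LOCK -p-> LOCK -r-> LOCK -p-> LOCK -p-> LOCK -q-> LOCK -q-> LOCK -r-> LOCK -p-> LOCK -p-> LOCK

LOCK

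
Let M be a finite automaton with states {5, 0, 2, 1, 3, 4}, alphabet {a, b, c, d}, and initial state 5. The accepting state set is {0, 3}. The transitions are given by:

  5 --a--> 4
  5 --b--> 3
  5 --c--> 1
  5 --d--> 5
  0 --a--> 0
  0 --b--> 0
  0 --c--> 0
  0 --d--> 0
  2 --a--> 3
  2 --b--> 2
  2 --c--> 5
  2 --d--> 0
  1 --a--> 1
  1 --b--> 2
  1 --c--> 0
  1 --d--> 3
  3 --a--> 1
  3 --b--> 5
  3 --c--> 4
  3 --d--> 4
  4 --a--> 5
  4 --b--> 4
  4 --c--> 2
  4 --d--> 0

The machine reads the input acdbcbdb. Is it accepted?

Yes

start at 5
read 'a': 5 → 4
read 'c': 4 → 2
read 'd': 2 → 0
read 'b': 0 → 0
read 'c': 0 → 0
read 'b': 0 → 0
read 'd': 0 → 0
read 'b': 0 → 0
End state 0 is accepting.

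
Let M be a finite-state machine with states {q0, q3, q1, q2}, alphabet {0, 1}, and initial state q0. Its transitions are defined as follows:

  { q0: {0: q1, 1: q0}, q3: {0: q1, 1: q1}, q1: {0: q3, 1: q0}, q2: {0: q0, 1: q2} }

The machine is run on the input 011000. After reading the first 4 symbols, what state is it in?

q0 → q1 → q0 → q0 → q1
After 4 symbols: q1.

q1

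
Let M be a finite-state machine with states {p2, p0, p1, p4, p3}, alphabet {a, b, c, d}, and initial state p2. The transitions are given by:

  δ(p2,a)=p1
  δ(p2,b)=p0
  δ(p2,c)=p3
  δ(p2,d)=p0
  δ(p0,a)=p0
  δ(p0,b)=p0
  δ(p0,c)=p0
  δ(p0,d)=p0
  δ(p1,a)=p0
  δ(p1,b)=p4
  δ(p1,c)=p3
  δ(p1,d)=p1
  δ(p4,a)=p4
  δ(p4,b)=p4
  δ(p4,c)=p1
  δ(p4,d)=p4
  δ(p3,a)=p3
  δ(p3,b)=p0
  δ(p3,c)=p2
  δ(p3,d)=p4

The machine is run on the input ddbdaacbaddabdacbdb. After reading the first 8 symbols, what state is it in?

p2 → p0 → p0 → p0 → p0 → p0 → p0 → p0 → p0
After 8 symbols: p0.

p0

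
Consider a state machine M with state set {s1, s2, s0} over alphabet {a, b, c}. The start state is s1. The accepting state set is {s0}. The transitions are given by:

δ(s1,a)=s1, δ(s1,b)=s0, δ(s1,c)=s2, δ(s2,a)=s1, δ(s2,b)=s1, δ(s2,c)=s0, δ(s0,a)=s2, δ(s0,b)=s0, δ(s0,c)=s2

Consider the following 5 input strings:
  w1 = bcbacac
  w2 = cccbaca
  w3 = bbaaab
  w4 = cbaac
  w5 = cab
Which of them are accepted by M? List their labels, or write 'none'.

w3, w5

w1: s1 → s0 → s2 → s1 → s1 → s2 → s1 → s2  → end s2, rejected
w2: s1 → s2 → s0 → s2 → s1 → s1 → s2 → s1  → end s1, rejected
w3: s1 → s0 → s0 → s2 → s1 → s1 → s0  → end s0, accepted
w4: s1 → s2 → s1 → s1 → s1 → s2  → end s2, rejected
w5: s1 → s2 → s1 → s0  → end s0, accepted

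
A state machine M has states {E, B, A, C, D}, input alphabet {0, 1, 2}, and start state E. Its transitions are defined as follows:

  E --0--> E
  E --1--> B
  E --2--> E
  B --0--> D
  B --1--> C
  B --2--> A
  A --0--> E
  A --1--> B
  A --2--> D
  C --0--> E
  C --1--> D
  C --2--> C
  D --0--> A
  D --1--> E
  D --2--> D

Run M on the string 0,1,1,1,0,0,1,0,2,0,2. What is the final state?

E → E → B → C → D → A → E → B → D → D → A → D

D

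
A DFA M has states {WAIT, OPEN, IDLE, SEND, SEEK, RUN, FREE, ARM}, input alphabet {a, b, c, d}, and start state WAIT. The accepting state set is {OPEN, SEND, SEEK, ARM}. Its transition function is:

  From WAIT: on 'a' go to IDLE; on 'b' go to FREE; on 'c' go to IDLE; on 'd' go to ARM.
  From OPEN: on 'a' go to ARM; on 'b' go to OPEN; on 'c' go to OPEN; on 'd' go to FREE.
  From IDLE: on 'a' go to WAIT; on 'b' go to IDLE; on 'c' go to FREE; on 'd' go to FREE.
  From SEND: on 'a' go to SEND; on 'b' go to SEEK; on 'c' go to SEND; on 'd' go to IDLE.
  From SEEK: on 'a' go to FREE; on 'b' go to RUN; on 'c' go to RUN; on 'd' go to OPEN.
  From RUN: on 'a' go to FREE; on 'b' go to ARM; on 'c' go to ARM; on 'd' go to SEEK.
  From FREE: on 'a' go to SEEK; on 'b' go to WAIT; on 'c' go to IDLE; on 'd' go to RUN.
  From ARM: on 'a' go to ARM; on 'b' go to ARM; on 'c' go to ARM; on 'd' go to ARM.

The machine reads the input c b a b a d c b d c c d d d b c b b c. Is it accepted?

Trace: WAIT -c-> IDLE -b-> IDLE -a-> WAIT -b-> FREE -a-> SEEK -d-> OPEN -c-> OPEN -b-> OPEN -d-> FREE -c-> IDLE -c-> FREE -d-> RUN -d-> SEEK -d-> OPEN -b-> OPEN -c-> OPEN -b-> OPEN -b-> OPEN -c-> OPEN
End state OPEN is accepting.

Yes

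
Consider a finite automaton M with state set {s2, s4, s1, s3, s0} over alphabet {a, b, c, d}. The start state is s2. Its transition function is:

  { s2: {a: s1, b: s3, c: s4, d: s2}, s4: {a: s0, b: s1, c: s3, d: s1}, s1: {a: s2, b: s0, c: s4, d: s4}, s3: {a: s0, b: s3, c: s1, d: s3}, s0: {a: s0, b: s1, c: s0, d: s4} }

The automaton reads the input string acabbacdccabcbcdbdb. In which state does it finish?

s2 → s1 → s4 → s0 → s1 → s0 → s0 → s0 → s4 → s3 → s1 → s2 → s3 → s1 → s0 → s0 → s4 → s1 → s4 → s1

s1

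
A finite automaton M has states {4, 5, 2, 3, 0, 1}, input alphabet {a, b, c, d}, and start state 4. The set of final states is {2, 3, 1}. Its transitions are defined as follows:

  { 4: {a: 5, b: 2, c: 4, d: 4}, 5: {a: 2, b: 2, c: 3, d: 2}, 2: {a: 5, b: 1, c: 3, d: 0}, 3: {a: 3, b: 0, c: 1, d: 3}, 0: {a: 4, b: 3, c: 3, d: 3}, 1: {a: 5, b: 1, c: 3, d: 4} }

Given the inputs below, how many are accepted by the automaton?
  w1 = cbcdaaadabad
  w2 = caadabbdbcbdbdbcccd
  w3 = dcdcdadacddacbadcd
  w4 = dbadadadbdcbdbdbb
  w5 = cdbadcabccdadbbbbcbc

w1:
  start at 4
  read 'c': 4 → 4
  read 'b': 4 → 2
  read 'c': 2 → 3
  read 'd': 3 → 3
  read 'a': 3 → 3
  read 'a': 3 → 3
  read 'a': 3 → 3
  read 'd': 3 → 3
  read 'a': 3 → 3
  read 'b': 3 → 0
  read 'a': 0 → 4
  read 'd': 4 → 4
  end 4, rejected
w2:
  start at 4
  read 'c': 4 → 4
  read 'a': 4 → 5
  read 'a': 5 → 2
  read 'd': 2 → 0
  read 'a': 0 → 4
  read 'b': 4 → 2
  read 'b': 2 → 1
  read 'd': 1 → 4
  read 'b': 4 → 2
  read 'c': 2 → 3
  read 'b': 3 → 0
  read 'd': 0 → 3
  read 'b': 3 → 0
  read 'd': 0 → 3
  read 'b': 3 → 0
  read 'c': 0 → 3
  read 'c': 3 → 1
  read 'c': 1 → 3
  read 'd': 3 → 3
  end 3, accepted
w3:
  start at 4
  read 'd': 4 → 4
  read 'c': 4 → 4
  read 'd': 4 → 4
  read 'c': 4 → 4
  read 'd': 4 → 4
  read 'a': 4 → 5
  read 'd': 5 → 2
  read 'a': 2 → 5
  read 'c': 5 → 3
  read 'd': 3 → 3
  read 'd': 3 → 3
  read 'a': 3 → 3
  read 'c': 3 → 1
  read 'b': 1 → 1
  read 'a': 1 → 5
  read 'd': 5 → 2
  read 'c': 2 → 3
  read 'd': 3 → 3
  end 3, accepted
w4:
  start at 4
  read 'd': 4 → 4
  read 'b': 4 → 2
  read 'a': 2 → 5
  read 'd': 5 → 2
  read 'a': 2 → 5
  read 'd': 5 → 2
  read 'a': 2 → 5
  read 'd': 5 → 2
  read 'b': 2 → 1
  read 'd': 1 → 4
  read 'c': 4 → 4
  read 'b': 4 → 2
  read 'd': 2 → 0
  read 'b': 0 → 3
  read 'd': 3 → 3
  read 'b': 3 → 0
  read 'b': 0 → 3
  end 3, accepted
w5:
  start at 4
  read 'c': 4 → 4
  read 'd': 4 → 4
  read 'b': 4 → 2
  read 'a': 2 → 5
  read 'd': 5 → 2
  read 'c': 2 → 3
  read 'a': 3 → 3
  read 'b': 3 → 0
  read 'c': 0 → 3
  read 'c': 3 → 1
  read 'd': 1 → 4
  read 'a': 4 → 5
  read 'd': 5 → 2
  read 'b': 2 → 1
  read 'b': 1 → 1
  read 'b': 1 → 1
  read 'b': 1 → 1
  read 'c': 1 → 3
  read 'b': 3 → 0
  read 'c': 0 → 3
  end 3, accepted

4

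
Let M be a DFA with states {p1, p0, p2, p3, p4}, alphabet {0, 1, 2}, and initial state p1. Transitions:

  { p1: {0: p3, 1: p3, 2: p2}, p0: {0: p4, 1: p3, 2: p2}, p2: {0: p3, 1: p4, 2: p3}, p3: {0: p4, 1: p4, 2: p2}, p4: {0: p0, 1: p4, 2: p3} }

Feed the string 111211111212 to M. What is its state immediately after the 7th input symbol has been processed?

p4

Trace: p1 -1-> p3 -1-> p4 -1-> p4 -2-> p3 -1-> p4 -1-> p4 -1-> p4
After 7 symbols: p4.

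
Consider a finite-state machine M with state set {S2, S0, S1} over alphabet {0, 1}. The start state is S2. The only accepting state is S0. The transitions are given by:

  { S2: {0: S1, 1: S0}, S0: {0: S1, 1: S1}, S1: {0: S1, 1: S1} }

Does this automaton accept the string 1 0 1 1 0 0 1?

S2 → S0 → S1 → S1 → S1 → S1 → S1 → S1
End state S1 is not accepting.

No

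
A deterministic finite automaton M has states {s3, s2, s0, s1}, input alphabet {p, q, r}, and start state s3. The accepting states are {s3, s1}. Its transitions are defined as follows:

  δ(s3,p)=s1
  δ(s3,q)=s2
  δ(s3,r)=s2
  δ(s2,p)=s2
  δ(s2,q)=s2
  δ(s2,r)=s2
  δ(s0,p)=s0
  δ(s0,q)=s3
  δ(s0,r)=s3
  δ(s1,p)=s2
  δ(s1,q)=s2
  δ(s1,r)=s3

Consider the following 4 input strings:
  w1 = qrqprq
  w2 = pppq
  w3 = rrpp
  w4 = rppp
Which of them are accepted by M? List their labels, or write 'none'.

none

w1: Trace: s3 -q-> s2 -r-> s2 -q-> s2 -p-> s2 -r-> s2 -q-> s2  → end s2, rejected
w2: Trace: s3 -p-> s1 -p-> s2 -p-> s2 -q-> s2  → end s2, rejected
w3: Trace: s3 -r-> s2 -r-> s2 -p-> s2 -p-> s2  → end s2, rejected
w4: Trace: s3 -r-> s2 -p-> s2 -p-> s2 -p-> s2  → end s2, rejected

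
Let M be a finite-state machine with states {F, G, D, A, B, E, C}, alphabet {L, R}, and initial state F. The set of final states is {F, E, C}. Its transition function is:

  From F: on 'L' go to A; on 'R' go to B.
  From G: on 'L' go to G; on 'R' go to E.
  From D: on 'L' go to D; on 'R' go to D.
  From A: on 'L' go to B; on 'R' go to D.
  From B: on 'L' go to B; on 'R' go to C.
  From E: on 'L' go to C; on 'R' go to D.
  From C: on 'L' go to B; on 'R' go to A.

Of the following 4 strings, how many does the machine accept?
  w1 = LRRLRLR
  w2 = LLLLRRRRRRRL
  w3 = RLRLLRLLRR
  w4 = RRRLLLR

1

w1: Trace: F -L-> A -R-> D -R-> D -L-> D -R-> D -L-> D -R-> D  → end D, rejected
w2: Trace: F -L-> A -L-> B -L-> B -L-> B -R-> C -R-> A -R-> D -R-> D -R-> D -R-> D -R-> D -L-> D  → end D, rejected
w3: Trace: F -R-> B -L-> B -R-> C -L-> B -L-> B -R-> C -L-> B -L-> B -R-> C -R-> A  → end A, rejected
w4: Trace: F -R-> B -R-> C -R-> A -L-> B -L-> B -L-> B -R-> C  → end C, accepted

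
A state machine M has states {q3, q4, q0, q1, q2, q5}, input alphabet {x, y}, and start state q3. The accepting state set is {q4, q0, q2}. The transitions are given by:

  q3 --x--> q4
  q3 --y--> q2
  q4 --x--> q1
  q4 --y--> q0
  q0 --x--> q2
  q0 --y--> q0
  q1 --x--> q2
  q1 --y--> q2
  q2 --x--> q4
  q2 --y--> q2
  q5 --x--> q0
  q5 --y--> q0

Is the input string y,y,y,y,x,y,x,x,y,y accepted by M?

Trace: q3 -y-> q2 -y-> q2 -y-> q2 -y-> q2 -x-> q4 -y-> q0 -x-> q2 -x-> q4 -y-> q0 -y-> q0
End state q0 is accepting.

Yes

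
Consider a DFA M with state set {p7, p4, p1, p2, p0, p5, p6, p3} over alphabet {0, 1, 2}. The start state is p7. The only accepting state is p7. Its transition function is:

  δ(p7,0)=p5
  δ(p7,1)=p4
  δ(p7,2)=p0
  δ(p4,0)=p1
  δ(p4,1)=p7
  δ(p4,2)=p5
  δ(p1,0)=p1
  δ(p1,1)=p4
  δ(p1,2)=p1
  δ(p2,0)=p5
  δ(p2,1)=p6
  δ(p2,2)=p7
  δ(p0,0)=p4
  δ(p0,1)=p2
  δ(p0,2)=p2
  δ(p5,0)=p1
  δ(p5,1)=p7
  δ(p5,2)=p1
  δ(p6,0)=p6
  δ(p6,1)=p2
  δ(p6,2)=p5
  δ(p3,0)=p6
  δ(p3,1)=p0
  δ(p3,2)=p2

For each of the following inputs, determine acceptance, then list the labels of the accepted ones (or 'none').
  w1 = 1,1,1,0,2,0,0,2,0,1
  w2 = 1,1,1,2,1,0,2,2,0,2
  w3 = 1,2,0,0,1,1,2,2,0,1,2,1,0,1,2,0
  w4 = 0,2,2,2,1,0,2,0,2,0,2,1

w1: p7 → p4 → p7 → p4 → p1 → p1 → p1 → p1 → p1 → p1 → p4  → end p4, rejected
w2: p7 → p4 → p7 → p4 → p5 → p7 → p5 → p1 → p1 → p1 → p1  → end p1, rejected
w3: p7 → p4 → p5 → p1 → p1 → p4 → p7 → p0 → p2 → p5 → p7 → p0 → p2 → p5 → p7 → p0 → p4  → end p4, rejected
w4: p7 → p5 → p1 → p1 → p1 → p4 → p1 → p1 → p1 → p1 → p1 → p1 → p4  → end p4, rejected

none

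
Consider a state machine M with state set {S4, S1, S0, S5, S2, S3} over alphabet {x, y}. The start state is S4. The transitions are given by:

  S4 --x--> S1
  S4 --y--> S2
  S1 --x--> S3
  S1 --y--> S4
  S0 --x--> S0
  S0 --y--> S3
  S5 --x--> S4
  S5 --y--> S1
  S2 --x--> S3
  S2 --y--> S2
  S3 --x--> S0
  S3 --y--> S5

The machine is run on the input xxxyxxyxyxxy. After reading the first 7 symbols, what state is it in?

S3

start at S4
read 'x': S4 → S1
read 'x': S1 → S3
read 'x': S3 → S0
read 'y': S0 → S3
read 'x': S3 → S0
read 'x': S0 → S0
read 'y': S0 → S3
After 7 symbols: S3.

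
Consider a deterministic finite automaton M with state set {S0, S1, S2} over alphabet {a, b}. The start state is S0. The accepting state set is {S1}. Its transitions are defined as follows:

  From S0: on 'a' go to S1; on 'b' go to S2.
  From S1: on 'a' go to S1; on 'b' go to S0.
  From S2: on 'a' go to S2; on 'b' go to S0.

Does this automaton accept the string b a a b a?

start at S0
read 'b': S0 → S2
read 'a': S2 → S2
read 'a': S2 → S2
read 'b': S2 → S0
read 'a': S0 → S1
End state S1 is accepting.

Yes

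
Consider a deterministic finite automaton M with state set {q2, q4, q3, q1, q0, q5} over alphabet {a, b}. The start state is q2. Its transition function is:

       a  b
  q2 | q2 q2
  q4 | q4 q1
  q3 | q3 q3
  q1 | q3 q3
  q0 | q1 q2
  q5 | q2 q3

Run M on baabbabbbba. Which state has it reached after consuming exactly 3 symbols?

q2

Trace: q2 -b-> q2 -a-> q2 -a-> q2
After 3 symbols: q2.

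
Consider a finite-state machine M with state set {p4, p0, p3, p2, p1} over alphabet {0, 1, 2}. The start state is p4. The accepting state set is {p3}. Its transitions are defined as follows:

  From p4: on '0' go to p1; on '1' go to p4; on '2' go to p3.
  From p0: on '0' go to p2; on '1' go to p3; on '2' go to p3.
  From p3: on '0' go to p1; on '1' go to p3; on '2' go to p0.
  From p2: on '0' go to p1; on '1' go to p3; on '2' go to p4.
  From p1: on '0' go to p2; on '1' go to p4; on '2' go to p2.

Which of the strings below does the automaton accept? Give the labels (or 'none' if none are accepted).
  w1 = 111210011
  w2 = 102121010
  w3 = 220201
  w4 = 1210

w1

w1: p4 → p4 → p4 → p4 → p3 → p3 → p1 → p2 → p3 → p3  → end p3, accepted
w2: p4 → p4 → p1 → p2 → p3 → p0 → p3 → p1 → p4 → p1  → end p1, rejected
w3: p4 → p3 → p0 → p2 → p4 → p1 → p4  → end p4, rejected
w4: p4 → p4 → p3 → p3 → p1  → end p1, rejected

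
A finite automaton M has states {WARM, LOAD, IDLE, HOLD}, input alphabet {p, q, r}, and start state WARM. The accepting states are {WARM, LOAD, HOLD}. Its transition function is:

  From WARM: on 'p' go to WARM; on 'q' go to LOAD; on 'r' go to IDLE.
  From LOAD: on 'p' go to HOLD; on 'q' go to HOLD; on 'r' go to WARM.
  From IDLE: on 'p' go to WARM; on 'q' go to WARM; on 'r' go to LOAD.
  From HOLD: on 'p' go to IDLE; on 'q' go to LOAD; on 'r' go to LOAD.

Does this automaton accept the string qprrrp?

Yes

Trace: WARM -q-> LOAD -p-> HOLD -r-> LOAD -r-> WARM -r-> IDLE -p-> WARM
End state WARM is accepting.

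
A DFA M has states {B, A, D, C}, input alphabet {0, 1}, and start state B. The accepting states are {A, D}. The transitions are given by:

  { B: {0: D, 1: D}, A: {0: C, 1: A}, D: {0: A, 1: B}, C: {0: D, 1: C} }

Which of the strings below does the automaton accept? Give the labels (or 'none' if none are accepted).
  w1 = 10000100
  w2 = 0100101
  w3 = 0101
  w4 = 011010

w1:
  start at B
  read '1': B → D
  read '0': D → A
  read '0': A → C
  read '0': C → D
  read '0': D → A
  read '1': A → A
  read '0': A → C
  read '0': C → D
  end D, accepted
w2:
  start at B
  read '0': B → D
  read '1': D → B
  read '0': B → D
  read '0': D → A
  read '1': A → A
  read '0': A → C
  read '1': C → C
  end C, rejected
w3:
  start at B
  read '0': B → D
  read '1': D → B
  read '0': B → D
  read '1': D → B
  end B, rejected
w4:
  start at B
  read '0': B → D
  read '1': D → B
  read '1': B → D
  read '0': D → A
  read '1': A → A
  read '0': A → C
  end C, rejected

w1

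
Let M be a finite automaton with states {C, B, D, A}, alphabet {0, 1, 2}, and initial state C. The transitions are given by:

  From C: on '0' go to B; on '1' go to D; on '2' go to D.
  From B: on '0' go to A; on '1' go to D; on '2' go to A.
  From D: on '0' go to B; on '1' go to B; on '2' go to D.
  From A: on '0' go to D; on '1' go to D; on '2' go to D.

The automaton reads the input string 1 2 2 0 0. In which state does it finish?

A

start at C
read '1': C → D
read '2': D → D
read '2': D → D
read '0': D → B
read '0': B → A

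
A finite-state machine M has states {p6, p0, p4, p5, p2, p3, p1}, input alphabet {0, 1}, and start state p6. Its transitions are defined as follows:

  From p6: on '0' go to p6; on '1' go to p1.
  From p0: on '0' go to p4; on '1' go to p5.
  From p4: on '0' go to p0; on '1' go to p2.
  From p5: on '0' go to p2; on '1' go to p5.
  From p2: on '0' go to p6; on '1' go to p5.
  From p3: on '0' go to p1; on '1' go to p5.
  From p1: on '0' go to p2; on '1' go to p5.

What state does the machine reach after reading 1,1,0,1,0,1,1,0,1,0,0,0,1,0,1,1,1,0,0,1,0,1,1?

p5

start at p6
read '1': p6 → p1
read '1': p1 → p5
read '0': p5 → p2
read '1': p2 → p5
read '0': p5 → p2
read '1': p2 → p5
read '1': p5 → p5
read '0': p5 → p2
read '1': p2 → p5
read '0': p5 → p2
read '0': p2 → p6
read '0': p6 → p6
read '1': p6 → p1
read '0': p1 → p2
read '1': p2 → p5
read '1': p5 → p5
read '1': p5 → p5
read '0': p5 → p2
read '0': p2 → p6
read '1': p6 → p1
read '0': p1 → p2
read '1': p2 → p5
read '1': p5 → p5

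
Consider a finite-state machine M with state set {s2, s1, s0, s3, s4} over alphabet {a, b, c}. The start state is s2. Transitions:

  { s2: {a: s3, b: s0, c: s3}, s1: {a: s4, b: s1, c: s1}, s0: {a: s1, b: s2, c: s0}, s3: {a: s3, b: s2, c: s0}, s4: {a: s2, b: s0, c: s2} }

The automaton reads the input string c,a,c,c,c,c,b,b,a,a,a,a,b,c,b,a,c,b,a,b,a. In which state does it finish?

s2 → s3 → s3 → s0 → s0 → s0 → s0 → s2 → s0 → s1 → s4 → s2 → s3 → s2 → s3 → s2 → s3 → s0 → s2 → s3 → s2 → s3

s3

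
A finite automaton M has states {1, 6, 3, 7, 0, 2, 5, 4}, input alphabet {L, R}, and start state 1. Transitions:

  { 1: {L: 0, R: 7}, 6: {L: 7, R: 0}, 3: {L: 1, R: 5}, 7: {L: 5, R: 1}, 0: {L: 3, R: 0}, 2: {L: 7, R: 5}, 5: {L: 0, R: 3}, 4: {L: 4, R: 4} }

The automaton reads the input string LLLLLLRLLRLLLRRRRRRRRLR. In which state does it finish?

start at 1
read 'L': 1 → 0
read 'L': 0 → 3
read 'L': 3 → 1
read 'L': 1 → 0
read 'L': 0 → 3
read 'L': 3 → 1
read 'R': 1 → 7
read 'L': 7 → 5
read 'L': 5 → 0
read 'R': 0 → 0
read 'L': 0 → 3
read 'L': 3 → 1
read 'L': 1 → 0
read 'R': 0 → 0
read 'R': 0 → 0
read 'R': 0 → 0
read 'R': 0 → 0
read 'R': 0 → 0
read 'R': 0 → 0
read 'R': 0 → 0
read 'R': 0 → 0
read 'L': 0 → 3
read 'R': 3 → 5

5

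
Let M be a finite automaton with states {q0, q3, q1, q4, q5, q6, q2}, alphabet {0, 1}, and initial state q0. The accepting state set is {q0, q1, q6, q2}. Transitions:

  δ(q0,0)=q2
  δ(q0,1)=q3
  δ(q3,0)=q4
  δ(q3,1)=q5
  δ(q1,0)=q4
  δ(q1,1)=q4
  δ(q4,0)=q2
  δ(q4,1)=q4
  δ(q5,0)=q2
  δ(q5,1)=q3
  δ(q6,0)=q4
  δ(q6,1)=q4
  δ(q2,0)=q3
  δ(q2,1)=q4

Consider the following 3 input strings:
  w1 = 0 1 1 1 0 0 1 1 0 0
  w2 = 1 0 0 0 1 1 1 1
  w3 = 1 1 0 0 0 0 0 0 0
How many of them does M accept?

w1: q0 → q2 → q4 → q4 → q4 → q2 → q3 → q5 → q3 → q4 → q2  → end q2, accepted
w2: q0 → q3 → q4 → q2 → q3 → q5 → q3 → q5 → q3  → end q3, rejected
w3: q0 → q3 → q5 → q2 → q3 → q4 → q2 → q3 → q4 → q2  → end q2, accepted

2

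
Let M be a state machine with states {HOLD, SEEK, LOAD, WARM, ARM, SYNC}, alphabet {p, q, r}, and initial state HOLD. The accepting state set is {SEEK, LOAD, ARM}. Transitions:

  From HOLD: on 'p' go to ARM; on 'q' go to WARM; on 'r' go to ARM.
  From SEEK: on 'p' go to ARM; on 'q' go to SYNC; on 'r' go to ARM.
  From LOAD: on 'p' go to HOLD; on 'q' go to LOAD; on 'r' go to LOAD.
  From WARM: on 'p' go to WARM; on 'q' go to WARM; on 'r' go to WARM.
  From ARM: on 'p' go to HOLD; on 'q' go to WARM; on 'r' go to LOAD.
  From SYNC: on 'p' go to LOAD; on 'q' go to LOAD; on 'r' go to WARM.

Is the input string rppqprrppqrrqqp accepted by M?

start at HOLD
read 'r': HOLD → ARM
read 'p': ARM → HOLD
read 'p': HOLD → ARM
read 'q': ARM → WARM
read 'p': WARM → WARM
read 'r': WARM → WARM
read 'r': WARM → WARM
read 'p': WARM → WARM
read 'p': WARM → WARM
read 'q': WARM → WARM
read 'r': WARM → WARM
read 'r': WARM → WARM
read 'q': WARM → WARM
read 'q': WARM → WARM
read 'p': WARM → WARM
End state WARM is not accepting.

No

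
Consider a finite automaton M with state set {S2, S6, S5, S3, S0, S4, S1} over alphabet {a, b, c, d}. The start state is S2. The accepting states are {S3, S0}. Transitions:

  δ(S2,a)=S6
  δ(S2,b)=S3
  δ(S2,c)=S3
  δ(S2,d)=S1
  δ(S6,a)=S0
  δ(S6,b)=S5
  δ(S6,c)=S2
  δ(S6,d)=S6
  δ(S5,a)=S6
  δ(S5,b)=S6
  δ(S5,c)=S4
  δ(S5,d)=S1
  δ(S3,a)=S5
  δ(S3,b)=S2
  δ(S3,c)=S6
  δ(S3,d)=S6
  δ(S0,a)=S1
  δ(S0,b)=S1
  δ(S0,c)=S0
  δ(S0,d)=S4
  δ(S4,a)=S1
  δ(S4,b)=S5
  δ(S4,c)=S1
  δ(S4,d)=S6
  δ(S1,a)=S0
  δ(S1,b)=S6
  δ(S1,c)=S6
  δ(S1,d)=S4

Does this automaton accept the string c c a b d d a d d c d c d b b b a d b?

No

start at S2
read 'c': S2 → S3
read 'c': S3 → S6
read 'a': S6 → S0
read 'b': S0 → S1
read 'd': S1 → S4
read 'd': S4 → S6
read 'a': S6 → S0
read 'd': S0 → S4
read 'd': S4 → S6
read 'c': S6 → S2
read 'd': S2 → S1
read 'c': S1 → S6
read 'd': S6 → S6
read 'b': S6 → S5
read 'b': S5 → S6
read 'b': S6 → S5
read 'a': S5 → S6
read 'd': S6 → S6
read 'b': S6 → S5
End state S5 is not accepting.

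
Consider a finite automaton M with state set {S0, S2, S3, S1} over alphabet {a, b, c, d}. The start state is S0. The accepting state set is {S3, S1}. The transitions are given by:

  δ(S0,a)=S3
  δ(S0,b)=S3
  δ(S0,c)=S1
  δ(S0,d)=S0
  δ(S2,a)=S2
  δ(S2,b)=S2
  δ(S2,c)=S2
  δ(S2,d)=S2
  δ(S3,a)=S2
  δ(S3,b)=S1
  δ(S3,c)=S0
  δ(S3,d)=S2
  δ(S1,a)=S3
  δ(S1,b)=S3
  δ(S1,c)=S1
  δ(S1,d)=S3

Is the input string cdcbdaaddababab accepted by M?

Trace: S0 -c-> S1 -d-> S3 -c-> S0 -b-> S3 -d-> S2 -a-> S2 -a-> S2 -d-> S2 -d-> S2 -a-> S2 -b-> S2 -a-> S2 -b-> S2 -a-> S2 -b-> S2
End state S2 is not accepting.

No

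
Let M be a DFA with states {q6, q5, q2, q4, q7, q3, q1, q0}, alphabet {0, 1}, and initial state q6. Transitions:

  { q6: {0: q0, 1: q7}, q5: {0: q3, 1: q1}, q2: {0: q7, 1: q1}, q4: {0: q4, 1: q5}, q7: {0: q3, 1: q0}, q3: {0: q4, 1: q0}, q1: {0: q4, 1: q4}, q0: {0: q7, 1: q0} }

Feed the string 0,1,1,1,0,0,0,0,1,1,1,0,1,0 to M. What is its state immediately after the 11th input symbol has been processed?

q4

Trace: q6 -0-> q0 -1-> q0 -1-> q0 -1-> q0 -0-> q7 -0-> q3 -0-> q4 -0-> q4 -1-> q5 -1-> q1 -1-> q4
After 11 symbols: q4.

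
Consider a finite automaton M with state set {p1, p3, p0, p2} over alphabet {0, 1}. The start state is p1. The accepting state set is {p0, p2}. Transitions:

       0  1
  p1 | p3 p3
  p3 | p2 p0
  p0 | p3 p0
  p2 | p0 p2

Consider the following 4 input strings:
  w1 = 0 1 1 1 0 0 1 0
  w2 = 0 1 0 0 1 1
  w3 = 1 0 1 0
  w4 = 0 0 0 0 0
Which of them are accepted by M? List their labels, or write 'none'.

w1:
  start at p1
  read '0': p1 → p3
  read '1': p3 → p0
  read '1': p0 → p0
  read '1': p0 → p0
  read '0': p0 → p3
  read '0': p3 → p2
  read '1': p2 → p2
  read '0': p2 → p0
  end p0, accepted
w2:
  start at p1
  read '0': p1 → p3
  read '1': p3 → p0
  read '0': p0 → p3
  read '0': p3 → p2
  read '1': p2 → p2
  read '1': p2 → p2
  end p2, accepted
w3:
  start at p1
  read '1': p1 → p3
  read '0': p3 → p2
  read '1': p2 → p2
  read '0': p2 → p0
  end p0, accepted
w4:
  start at p1
  read '0': p1 → p3
  read '0': p3 → p2
  read '0': p2 → p0
  read '0': p0 → p3
  read '0': p3 → p2
  end p2, accepted

w1, w2, w3, w4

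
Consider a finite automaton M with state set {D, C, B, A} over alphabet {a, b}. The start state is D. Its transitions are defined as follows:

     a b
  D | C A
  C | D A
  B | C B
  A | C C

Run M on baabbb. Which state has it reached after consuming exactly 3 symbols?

D

Trace: D -b-> A -a-> C -a-> D
After 3 symbols: D.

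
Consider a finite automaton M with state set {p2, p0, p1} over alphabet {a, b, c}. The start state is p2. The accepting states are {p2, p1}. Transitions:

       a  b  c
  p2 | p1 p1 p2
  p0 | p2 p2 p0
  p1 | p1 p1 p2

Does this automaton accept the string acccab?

Yes

start at p2
read 'a': p2 → p1
read 'c': p1 → p2
read 'c': p2 → p2
read 'c': p2 → p2
read 'a': p2 → p1
read 'b': p1 → p1
End state p1 is accepting.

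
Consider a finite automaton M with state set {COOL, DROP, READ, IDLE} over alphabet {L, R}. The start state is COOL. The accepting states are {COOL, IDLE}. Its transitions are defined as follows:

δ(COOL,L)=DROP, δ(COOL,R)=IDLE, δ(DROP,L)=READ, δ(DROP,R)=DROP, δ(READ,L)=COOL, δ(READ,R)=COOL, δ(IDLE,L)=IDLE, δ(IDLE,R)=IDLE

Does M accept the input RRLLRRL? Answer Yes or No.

Yes

Trace: COOL -R-> IDLE -R-> IDLE -L-> IDLE -L-> IDLE -R-> IDLE -R-> IDLE -L-> IDLE
End state IDLE is accepting.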